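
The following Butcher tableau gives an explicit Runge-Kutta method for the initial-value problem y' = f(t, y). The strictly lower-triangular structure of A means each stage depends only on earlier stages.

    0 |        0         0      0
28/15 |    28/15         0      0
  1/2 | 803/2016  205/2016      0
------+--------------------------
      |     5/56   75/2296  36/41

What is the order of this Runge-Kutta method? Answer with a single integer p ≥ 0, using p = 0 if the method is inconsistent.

b = (5/56, 75/2296, 36/41)
c = (0, 28/15, 1/2)
Ac = (0, 0, 41/216)
Σ b_i: 5/56·1 + 75/2296·1 + 36/41·1 = 1 ✓
b·c: 75/2296·28/15 + 36/41·1/2 = 1/2 ✓
b·c²: 75/2296·784/225 + 36/41·1/4 = 1/3 ✓
b·Ac: 36/41·41/216 = 1/6 ✓; 3 stages ⇒ order 3.

3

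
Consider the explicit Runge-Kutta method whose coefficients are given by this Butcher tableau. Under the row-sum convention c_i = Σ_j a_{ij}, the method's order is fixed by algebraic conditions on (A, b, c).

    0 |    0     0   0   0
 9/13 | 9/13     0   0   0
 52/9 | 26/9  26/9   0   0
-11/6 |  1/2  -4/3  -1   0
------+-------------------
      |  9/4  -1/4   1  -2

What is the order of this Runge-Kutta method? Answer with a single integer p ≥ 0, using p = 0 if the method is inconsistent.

1

b = (9/4, -1/4, 1, -2)
c = (0, 9/13, 52/9, -11/6)
Ac = (0, 0, 2, -784/117)
Σ b_i: 9/4·1 + (-1/4)·1 + 1·1 + (-2)·1 = 1 ✓
b·c: (-1/4)·9/13 + 1·52/9 + (-2)·(-11/6) = 4339/468 ≠ 1/2 ⇒ order 1.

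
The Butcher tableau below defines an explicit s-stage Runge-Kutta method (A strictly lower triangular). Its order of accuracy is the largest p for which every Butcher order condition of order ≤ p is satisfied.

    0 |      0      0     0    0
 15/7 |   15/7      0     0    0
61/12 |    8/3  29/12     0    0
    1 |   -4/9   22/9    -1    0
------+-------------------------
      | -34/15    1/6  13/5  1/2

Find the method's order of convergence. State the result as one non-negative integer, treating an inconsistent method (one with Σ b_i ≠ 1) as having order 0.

b = (-34/15, 1/6, 13/5, 1/2)
c = (0, 15/7, 61/12, 1)
Ac = (0, 0, 145/28, 13/84)
Σ b_i: (-34/15)·1 + 1/6·1 + 13/5·1 + 1/2·1 = 1 ✓
b·c: 1/6·15/7 + 13/5·61/12 + 1/2·1 = 5911/420 ≠ 1/2 ⇒ order 1.

1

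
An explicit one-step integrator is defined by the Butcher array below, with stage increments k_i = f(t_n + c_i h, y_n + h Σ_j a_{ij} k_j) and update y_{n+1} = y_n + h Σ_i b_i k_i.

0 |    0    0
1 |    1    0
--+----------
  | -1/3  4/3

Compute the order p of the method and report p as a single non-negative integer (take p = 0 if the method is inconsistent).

1

b = (-1/3, 4/3)
c = (0, 1)
Σ b_i: (-1/3)·1 + 4/3·1 = 1 ✓
b·c: 4/3·1 = 4/3 ≠ 1/2 ⇒ order 1.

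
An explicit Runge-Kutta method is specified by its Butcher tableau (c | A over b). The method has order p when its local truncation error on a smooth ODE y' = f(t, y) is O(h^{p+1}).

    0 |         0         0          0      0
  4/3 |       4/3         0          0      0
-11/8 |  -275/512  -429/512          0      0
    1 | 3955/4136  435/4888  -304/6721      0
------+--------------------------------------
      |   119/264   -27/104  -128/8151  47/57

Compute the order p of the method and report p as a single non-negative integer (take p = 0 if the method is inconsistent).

b = (119/264, -27/104, -128/8151, 47/57)
c = (0, 4/3, -11/8, 1)
Ac = (0, 0, -143/128, 17/94)
Σ b_i: 119/264·1 + (-27/104)·1 + (-128/8151)·1 + 47/57·1 = 1 ✓
b·c: (-27/104)·4/3 + (-128/8151)·(-11/8) + 47/57·1 = 1/2 ✓
b·c²: (-27/104)·16/9 + (-128/8151)·121/64 + 47/57·1 = 1/3 ✓
b·Ac: (-128/8151)·(-143/128) + 47/57·17/94 = 1/6 ✓
b·c³: (-27/104)·64/27 + (-128/8151)·(-1331/512) + 47/57·1 = 1/4 ✓
b·(c∘Ac): (-128/8151)·1573/1024 + 47/57·17/94 = 1/8 ✓
b·Ac²: (-128/8151)·(-143/96) + 47/57·41/564 = 1/12 ✓
b·A²c: 47/57·19/376 = 1/24 ✓; 4 stages ⇒ order 4.

4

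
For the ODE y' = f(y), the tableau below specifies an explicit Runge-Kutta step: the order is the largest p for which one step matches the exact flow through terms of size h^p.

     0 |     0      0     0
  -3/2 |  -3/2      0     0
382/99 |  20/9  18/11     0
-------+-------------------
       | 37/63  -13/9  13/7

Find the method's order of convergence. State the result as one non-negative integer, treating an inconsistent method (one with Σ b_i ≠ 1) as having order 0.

b = (37/63, -13/9, 13/7)
c = (0, -3/2, 382/99)
Ac = (0, 0, -27/11)
Σ b_i: 37/63·1 + (-13/9)·1 + 13/7·1 = 1 ✓
b·c: (-13/9)·(-3/2) + 13/7·382/99 = 12935/1386 ≠ 1/2 ⇒ order 1.

1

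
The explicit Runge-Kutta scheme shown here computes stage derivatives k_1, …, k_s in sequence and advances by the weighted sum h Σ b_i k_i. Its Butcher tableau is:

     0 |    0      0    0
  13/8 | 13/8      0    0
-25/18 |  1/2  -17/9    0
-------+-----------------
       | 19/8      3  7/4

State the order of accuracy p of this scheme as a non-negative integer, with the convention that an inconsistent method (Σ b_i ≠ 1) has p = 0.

0

b = (19/8, 3, 7/4)
c = (0, 13/8, -25/18)
Ac = (0, 0, -221/72)
Σ b_i: 19/8·1 + 3·1 + 7/4·1 = 57/8 ≠ 1 ⇒ order 0.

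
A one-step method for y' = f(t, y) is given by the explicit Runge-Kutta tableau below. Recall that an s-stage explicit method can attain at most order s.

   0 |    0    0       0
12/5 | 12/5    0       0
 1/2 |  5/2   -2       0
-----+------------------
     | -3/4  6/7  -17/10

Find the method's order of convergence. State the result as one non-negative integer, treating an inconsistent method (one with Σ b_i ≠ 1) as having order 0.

0

b = (-3/4, 6/7, -17/10)
c = (0, 12/5, 1/2)
Ac = (0, 0, -24/5)
Σ b_i: (-3/4)·1 + 6/7·1 + (-17/10)·1 = -223/140 ≠ 1 ⇒ order 0.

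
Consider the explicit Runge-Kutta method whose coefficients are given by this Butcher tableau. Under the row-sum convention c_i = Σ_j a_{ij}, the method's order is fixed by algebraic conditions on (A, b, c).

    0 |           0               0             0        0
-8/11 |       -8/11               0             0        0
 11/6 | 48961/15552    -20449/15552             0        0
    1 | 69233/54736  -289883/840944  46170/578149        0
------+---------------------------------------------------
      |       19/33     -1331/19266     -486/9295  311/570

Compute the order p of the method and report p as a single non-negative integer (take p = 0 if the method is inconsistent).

b = (19/33, -1331/19266, -486/9295, 311/570)
c = (0, -8/11, 11/6, 1)
Ac = (0, 0, 1859/1944, 247/622)
Σ b_i: 19/33·1 + (-1331/19266)·1 + (-486/9295)·1 + 311/570·1 = 1 ✓
b·c: (-1331/19266)·(-8/11) + (-486/9295)·11/6 + 311/570·1 = 1/2 ✓
b·c²: (-1331/19266)·64/121 + (-486/9295)·121/36 + 311/570·1 = 1/3 ✓
b·Ac: (-486/9295)·1859/1944 + 311/570·247/622 = 1/6 ✓
b·c³: (-1331/19266)·(-512/1331) + (-486/9295)·1331/216 + 311/570·1 = 1/4 ✓
b·(c∘Ac): (-486/9295)·20449/11664 + 311/570·247/622 = 1/8 ✓
b·Ac²: (-486/9295)·(-169/243) + 311/570·589/6842 = 1/12 ✓
b·A²c: 311/570·95/1244 = 1/24 ✓; 4 stages ⇒ order 4.

4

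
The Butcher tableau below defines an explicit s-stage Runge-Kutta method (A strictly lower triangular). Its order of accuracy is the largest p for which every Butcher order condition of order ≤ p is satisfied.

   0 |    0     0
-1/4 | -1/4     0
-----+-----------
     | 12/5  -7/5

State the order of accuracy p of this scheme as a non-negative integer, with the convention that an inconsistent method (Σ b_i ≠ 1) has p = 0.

1

b = (12/5, -7/5)
c = (0, -1/4)
Σ b_i: 12/5·1 + (-7/5)·1 = 1 ✓
b·c: (-7/5)·(-1/4) = 7/20 ≠ 1/2 ⇒ order 1.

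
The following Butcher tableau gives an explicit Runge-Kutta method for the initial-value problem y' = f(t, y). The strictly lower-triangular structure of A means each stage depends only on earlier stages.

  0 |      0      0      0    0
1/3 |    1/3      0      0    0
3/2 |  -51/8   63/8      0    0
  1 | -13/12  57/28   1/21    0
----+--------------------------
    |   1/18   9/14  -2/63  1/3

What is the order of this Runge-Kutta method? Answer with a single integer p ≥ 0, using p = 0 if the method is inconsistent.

b = (1/18, 9/14, -2/63, 1/3)
c = (0, 1/3, 3/2, 1)
Ac = (0, 0, 21/8, 3/4)
Σ b_i: 1/18·1 + 9/14·1 + (-2/63)·1 + 1/3·1 = 1 ✓
b·c: 9/14·1/3 + (-2/63)·3/2 + 1/3·1 = 1/2 ✓
b·c²: 9/14·1/9 + (-2/63)·9/4 + 1/3·1 = 1/3 ✓
b·Ac: (-2/63)·21/8 + 1/3·3/4 = 1/6 ✓
b·c³: 9/14·1/27 + (-2/63)·27/8 + 1/3·1 = 1/4 ✓
b·(c∘Ac): (-2/63)·63/16 + 1/3·3/4 = 1/8 ✓
b·Ac²: (-2/63)·7/8 + 1/3·1/3 = 1/12 ✓
b·A²c: 1/3·1/8 = 1/24 ✓; 4 stages ⇒ order 4.

4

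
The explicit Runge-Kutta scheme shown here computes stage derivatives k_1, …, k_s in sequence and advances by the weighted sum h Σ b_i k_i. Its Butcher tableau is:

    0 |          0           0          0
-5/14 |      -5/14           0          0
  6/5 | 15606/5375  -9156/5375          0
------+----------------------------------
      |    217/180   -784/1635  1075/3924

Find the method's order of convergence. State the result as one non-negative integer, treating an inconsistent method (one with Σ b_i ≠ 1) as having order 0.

b = (217/180, -784/1635, 1075/3924)
c = (0, -5/14, 6/5)
Ac = (0, 0, 654/1075)
Σ b_i: 217/180·1 + (-784/1635)·1 + 1075/3924·1 = 1 ✓
b·c: (-784/1635)·(-5/14) + 1075/3924·6/5 = 1/2 ✓
b·c²: (-784/1635)·25/196 + 1075/3924·36/25 = 1/3 ✓
b·Ac: 1075/3924·654/1075 = 1/6 ✓; 3 stages ⇒ order 3.

3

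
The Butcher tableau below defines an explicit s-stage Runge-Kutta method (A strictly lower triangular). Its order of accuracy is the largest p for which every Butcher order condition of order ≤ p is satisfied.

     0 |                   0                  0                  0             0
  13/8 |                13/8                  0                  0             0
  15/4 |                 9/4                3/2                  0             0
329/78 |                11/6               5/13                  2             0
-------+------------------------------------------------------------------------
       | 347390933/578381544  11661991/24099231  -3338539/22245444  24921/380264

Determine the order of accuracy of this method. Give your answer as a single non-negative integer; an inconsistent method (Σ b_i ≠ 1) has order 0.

b = (347390933/578381544, 11661991/24099231, -3338539/22245444, 24921/380264)
c = (0, 13/8, 15/4, 329/78)
Ac = (0, 0, 39/16, 65/8)
Σ b_i: 347390933/578381544·1 + 11661991/24099231·1 + (-3338539/22245444)·1 + 24921/380264·1 = 1 ✓
b·c: 11661991/24099231·13/8 + (-3338539/22245444)·15/4 + 24921/380264·329/78 = 1/2 ✓
b·c²: 11661991/24099231·169/64 + (-3338539/22245444)·225/16 + 24921/380264·108241/6084 = 1/3 ✓
b·Ac: (-3338539/22245444)·39/16 + 24921/380264·65/8 = 1/6 ✓
b·c³: 11661991/24099231·2197/512 + (-3338539/22245444)·3375/64 + 24921/380264·35611289/474552 = -11349235067/12338806272 ≠ 1/4 ⇒ order 3.
b·(c∘Ac): (-3338539/22245444)·585/64 + 24921/380264·1645/48 = 10637335/12168448 ≠ 1/8
b·Ac²: (-3338539/22245444)·507/128 + 24921/380264·1865/64 = 24007997/18252672 ≠ 1/12
b·A²c: 24921/380264·39/8 = 971919/3042112 ≠ 1/24

3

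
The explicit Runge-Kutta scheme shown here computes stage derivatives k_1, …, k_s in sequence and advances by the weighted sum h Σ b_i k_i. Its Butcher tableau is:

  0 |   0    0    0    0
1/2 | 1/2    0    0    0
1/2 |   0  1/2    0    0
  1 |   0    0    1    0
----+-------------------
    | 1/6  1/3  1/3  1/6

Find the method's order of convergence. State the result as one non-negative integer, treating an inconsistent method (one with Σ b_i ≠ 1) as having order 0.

4

b = (1/6, 1/3, 1/3, 1/6)
c = (0, 1/2, 1/2, 1)
Ac = (0, 0, 1/4, 1/2)
Σ b_i: 1/6·1 + 1/3·1 + 1/3·1 + 1/6·1 = 1 ✓
b·c: 1/3·1/2 + 1/3·1/2 + 1/6·1 = 1/2 ✓
b·c²: 1/3·1/4 + 1/3·1/4 + 1/6·1 = 1/3 ✓
b·Ac: 1/3·1/4 + 1/6·1/2 = 1/6 ✓
b·c³: 1/3·1/8 + 1/3·1/8 + 1/6·1 = 1/4 ✓
b·(c∘Ac): 1/3·1/8 + 1/6·1/2 = 1/8 ✓
b·Ac²: 1/3·1/8 + 1/6·1/4 = 1/12 ✓
b·A²c: 1/6·1/4 = 1/24 ✓; 4 stages ⇒ order 4.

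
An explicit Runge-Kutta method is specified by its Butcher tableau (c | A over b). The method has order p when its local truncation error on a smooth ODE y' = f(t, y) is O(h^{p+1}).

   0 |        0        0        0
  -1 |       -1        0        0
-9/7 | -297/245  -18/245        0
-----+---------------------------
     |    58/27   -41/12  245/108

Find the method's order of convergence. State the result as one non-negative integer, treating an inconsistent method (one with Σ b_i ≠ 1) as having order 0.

b = (58/27, -41/12, 245/108)
c = (0, -1, -9/7)
Ac = (0, 0, 18/245)
Σ b_i: 58/27·1 + (-41/12)·1 + 245/108·1 = 1 ✓
b·c: (-41/12)·(-1) + 245/108·(-9/7) = 1/2 ✓
b·c²: (-41/12)·1 + 245/108·81/49 = 1/3 ✓
b·Ac: 245/108·18/245 = 1/6 ✓; 3 stages ⇒ order 3.

3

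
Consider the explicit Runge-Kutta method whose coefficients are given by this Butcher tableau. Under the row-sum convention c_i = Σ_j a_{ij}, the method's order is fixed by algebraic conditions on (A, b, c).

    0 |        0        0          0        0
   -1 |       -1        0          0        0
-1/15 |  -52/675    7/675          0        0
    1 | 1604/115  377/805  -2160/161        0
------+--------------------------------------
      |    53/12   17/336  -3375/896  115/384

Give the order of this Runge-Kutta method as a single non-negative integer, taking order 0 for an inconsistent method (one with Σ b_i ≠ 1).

4

b = (53/12, 17/336, -3375/896, 115/384)
c = (0, -1, -1/15, 1)
Ac = (0, 0, -7/675, 49/115)
Σ b_i: 53/12·1 + 17/336·1 + (-3375/896)·1 + 115/384·1 = 1 ✓
b·c: 17/336·(-1) + (-3375/896)·(-1/15) + 115/384·1 = 1/2 ✓
b·c²: 17/336·1 + (-3375/896)·1/225 + 115/384·1 = 1/3 ✓
b·Ac: (-3375/896)·(-7/675) + 115/384·49/115 = 1/6 ✓
b·c³: 17/336·(-1) + (-3375/896)·(-1/3375) + 115/384·1 = 1/4 ✓
b·(c∘Ac): (-3375/896)·7/10125 + 115/384·49/115 = 1/8 ✓
b·Ac²: (-3375/896)·7/675 + 115/384·47/115 = 1/12 ✓
b·A²c: 115/384·16/115 = 1/24 ✓; 4 stages ⇒ order 4.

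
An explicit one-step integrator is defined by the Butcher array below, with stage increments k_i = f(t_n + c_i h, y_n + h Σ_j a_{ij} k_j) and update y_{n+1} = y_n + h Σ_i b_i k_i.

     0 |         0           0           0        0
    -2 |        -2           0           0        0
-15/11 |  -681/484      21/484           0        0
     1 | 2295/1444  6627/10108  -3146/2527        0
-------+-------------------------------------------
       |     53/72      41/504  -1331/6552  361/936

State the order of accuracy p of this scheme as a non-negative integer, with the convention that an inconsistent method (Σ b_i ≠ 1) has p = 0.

b = (53/72, 41/504, -1331/6552, 361/936)
c = (0, -2, -15/11, 1)
Ac = (0, 0, -21/242, 279/722)
Σ b_i: 53/72·1 + 41/504·1 + (-1331/6552)·1 + 361/936·1 = 1 ✓
b·c: 41/504·(-2) + (-1331/6552)·(-15/11) + 361/936·1 = 1/2 ✓
b·c²: 41/504·4 + (-1331/6552)·225/121 + 361/936·1 = 1/3 ✓
b·Ac: (-1331/6552)·(-21/242) + 361/936·279/722 = 1/6 ✓
b·c³: 41/504·(-8) + (-1331/6552)·(-3375/1331) + 361/936·1 = 1/4 ✓
b·(c∘Ac): (-1331/6552)·315/2662 + 361/936·279/722 = 1/8 ✓
b·Ac²: (-1331/6552)·21/121 + 361/936·111/361 = 1/12 ✓
b·A²c: 361/936·39/361 = 1/24 ✓; 4 stages ⇒ order 4.

4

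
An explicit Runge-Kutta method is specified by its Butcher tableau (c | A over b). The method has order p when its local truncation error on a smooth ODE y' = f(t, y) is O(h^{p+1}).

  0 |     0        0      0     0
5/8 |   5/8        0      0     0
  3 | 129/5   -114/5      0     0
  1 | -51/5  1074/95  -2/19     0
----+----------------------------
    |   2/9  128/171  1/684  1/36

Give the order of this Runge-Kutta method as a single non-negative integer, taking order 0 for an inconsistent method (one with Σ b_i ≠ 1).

4

b = (2/9, 128/171, 1/684, 1/36)
c = (0, 5/8, 3, 1)
Ac = (0, 0, -57/4, 27/4)
Σ b_i: 2/9·1 + 128/171·1 + 1/684·1 + 1/36·1 = 1 ✓
b·c: 128/171·5/8 + 1/684·3 + 1/36·1 = 1/2 ✓
b·c²: 128/171·25/64 + 1/684·9 + 1/36·1 = 1/3 ✓
b·Ac: 1/684·(-57/4) + 1/36·27/4 = 1/6 ✓
b·c³: 128/171·125/512 + 1/684·27 + 1/36·1 = 1/4 ✓
b·(c∘Ac): 1/684·(-171/4) + 1/36·27/4 = 1/8 ✓
b·Ac²: 1/684·(-285/32) + 1/36·111/32 = 1/12 ✓
b·A²c: 1/36·3/2 = 1/24 ✓; 4 stages ⇒ order 4.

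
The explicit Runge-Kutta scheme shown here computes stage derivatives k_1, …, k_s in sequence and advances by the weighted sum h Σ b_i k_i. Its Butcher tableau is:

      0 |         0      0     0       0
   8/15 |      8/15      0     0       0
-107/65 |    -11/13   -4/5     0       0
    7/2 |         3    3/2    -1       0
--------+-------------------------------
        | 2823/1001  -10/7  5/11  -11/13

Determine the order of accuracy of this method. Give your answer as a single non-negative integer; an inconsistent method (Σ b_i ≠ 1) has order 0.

b = (2823/1001, -10/7, 5/11, -11/13)
c = (0, 8/15, -107/65, 7/2)
Ac = (0, 0, -32/75, 159/65)
Σ b_i: 2823/1001·1 + (-10/7)·1 + 5/11·1 + (-11/13)·1 = 1 ✓
b·c: (-10/7)·8/15 + 5/11·(-107/65) + (-11/13)·7/2 = -26857/6006 ≠ 1/2 ⇒ order 1.

1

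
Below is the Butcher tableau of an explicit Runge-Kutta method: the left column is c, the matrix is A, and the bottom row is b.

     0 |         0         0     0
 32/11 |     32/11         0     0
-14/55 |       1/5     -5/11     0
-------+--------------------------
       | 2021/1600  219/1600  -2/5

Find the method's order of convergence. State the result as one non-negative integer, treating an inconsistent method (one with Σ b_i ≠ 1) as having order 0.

b = (2021/1600, 219/1600, -2/5)
c = (0, 32/11, -14/55)
Ac = (0, 0, -160/121)
Σ b_i: 2021/1600·1 + 219/1600·1 + (-2/5)·1 = 1 ✓
b·c: 219/1600·32/11 + (-2/5)·(-14/55) = 1/2 ✓
b·c²: 219/1600·1024/121 + (-2/5)·196/3025 = 17128/15125 ≠ 1/3 ⇒ order 2.
b·Ac: (-2/5)·(-160/121) = 64/121 ≠ 1/6

2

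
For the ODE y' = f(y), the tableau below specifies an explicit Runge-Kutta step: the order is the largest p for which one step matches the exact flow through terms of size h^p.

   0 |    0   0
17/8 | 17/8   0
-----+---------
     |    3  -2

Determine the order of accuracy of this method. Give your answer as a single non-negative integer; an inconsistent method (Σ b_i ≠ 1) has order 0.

b = (3, -2)
c = (0, 17/8)
Σ b_i: 3·1 + (-2)·1 = 1 ✓
b·c: (-2)·17/8 = -17/4 ≠ 1/2 ⇒ order 1.

1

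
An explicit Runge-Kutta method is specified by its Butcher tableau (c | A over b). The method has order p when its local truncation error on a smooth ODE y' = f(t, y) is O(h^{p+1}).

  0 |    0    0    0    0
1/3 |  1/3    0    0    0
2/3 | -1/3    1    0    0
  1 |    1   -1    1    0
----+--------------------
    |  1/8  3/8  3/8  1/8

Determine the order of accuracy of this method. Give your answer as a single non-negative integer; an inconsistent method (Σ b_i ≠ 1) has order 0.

b = (1/8, 3/8, 3/8, 1/8)
c = (0, 1/3, 2/3, 1)
Ac = (0, 0, 1/3, 1/3)
Σ b_i: 1/8·1 + 3/8·1 + 3/8·1 + 1/8·1 = 1 ✓
b·c: 3/8·1/3 + 3/8·2/3 + 1/8·1 = 1/2 ✓
b·c²: 3/8·1/9 + 3/8·4/9 + 1/8·1 = 1/3 ✓
b·Ac: 3/8·1/3 + 1/8·1/3 = 1/6 ✓
b·c³: 3/8·1/27 + 3/8·8/27 + 1/8·1 = 1/4 ✓
b·(c∘Ac): 3/8·2/9 + 1/8·1/3 = 1/8 ✓
b·Ac²: 3/8·1/9 + 1/8·1/3 = 1/12 ✓
b·A²c: 1/8·1/3 = 1/24 ✓; 4 stages ⇒ order 4.

4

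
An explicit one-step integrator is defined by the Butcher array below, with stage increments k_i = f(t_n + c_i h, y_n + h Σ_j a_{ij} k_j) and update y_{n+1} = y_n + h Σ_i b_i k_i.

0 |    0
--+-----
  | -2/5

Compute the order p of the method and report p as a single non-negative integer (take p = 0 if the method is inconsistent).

b = (-2/5)
c = (0)
Σ b_i: (-2/5)·1 = -2/5 ≠ 1 ⇒ order 0.

0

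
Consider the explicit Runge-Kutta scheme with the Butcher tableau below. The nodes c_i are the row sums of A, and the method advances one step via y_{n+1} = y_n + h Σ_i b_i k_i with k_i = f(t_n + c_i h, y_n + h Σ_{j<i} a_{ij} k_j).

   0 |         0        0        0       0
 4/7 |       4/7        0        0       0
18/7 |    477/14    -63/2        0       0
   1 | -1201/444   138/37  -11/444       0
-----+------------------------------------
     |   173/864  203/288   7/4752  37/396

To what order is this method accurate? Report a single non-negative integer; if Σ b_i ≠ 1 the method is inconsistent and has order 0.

4

b = (173/864, 203/288, 7/4752, 37/396)
c = (0, 4/7, 18/7, 1)
Ac = (0, 0, -18, 153/74)
Σ b_i: 173/864·1 + 203/288·1 + 7/4752·1 + 37/396·1 = 1 ✓
b·c: 203/288·4/7 + 7/4752·18/7 + 37/396·1 = 1/2 ✓
b·c²: 203/288·16/49 + 7/4752·324/49 + 37/396·1 = 1/3 ✓
b·Ac: 7/4752·(-18) + 37/396·153/74 = 1/6 ✓
b·c³: 203/288·64/343 + 7/4752·5832/343 + 37/396·1 = 1/4 ✓
b·(c∘Ac): 7/4752·(-324/7) + 37/396·153/74 = 1/8 ✓
b·Ac²: 7/4752·(-72/7) + 37/396·39/37 = 1/12 ✓
b·A²c: 37/396·33/74 = 1/24 ✓; 4 stages ⇒ order 4.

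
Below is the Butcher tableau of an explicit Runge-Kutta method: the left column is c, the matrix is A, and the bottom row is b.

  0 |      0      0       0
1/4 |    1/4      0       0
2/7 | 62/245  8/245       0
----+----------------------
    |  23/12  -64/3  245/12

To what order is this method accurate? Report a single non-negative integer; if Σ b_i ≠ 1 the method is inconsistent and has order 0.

3

b = (23/12, -64/3, 245/12)
c = (0, 1/4, 2/7)
Ac = (0, 0, 2/245)
Σ b_i: 23/12·1 + (-64/3)·1 + 245/12·1 = 1 ✓
b·c: (-64/3)·1/4 + 245/12·2/7 = 1/2 ✓
b·c²: (-64/3)·1/16 + 245/12·4/49 = 1/3 ✓
b·Ac: 245/12·2/245 = 1/6 ✓; 3 stages ⇒ order 3.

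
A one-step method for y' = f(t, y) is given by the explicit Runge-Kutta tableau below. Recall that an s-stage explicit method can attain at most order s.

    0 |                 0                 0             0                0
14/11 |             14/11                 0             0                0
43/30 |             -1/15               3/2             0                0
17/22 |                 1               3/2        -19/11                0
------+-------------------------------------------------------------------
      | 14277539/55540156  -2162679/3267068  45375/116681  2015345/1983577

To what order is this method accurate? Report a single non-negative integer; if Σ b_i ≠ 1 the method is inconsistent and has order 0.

3

b = (14277539/55540156, -2162679/3267068, 45375/116681, 2015345/1983577)
c = (0, 14/11, 43/30, 17/22)
Ac = (0, 0, 21/11, -17/30)
Σ b_i: 14277539/55540156·1 + (-2162679/3267068)·1 + 45375/116681·1 + 2015345/1983577·1 = 1 ✓
b·c: (-2162679/3267068)·14/11 + 45375/116681·43/30 + 2015345/1983577·17/22 = 1/2 ✓
b·c²: (-2162679/3267068)·196/121 + 45375/116681·1849/900 + 2015345/1983577·289/484 = 1/3 ✓
b·Ac: 45375/116681·21/11 + 2015345/1983577·(-17/30) = 1/6 ✓
b·c³: (-2162679/3267068)·2744/1331 + 45375/116681·79507/27000 + 2015345/1983577·4913/10648 = 126669599/508262436 ≠ 1/4 ⇒ order 3.
b·(c∘Ac): 45375/116681·301/110 + 2015345/1983577·(-289/660) = 9537277/15401892 ≠ 1/8
b·Ac²: 45375/116681·294/121 + 2015345/1983577·(-121841/108900) = -8289165029/43202307060 ≠ 1/12
b·A²c: 2015345/1983577·(-399/121) = -804122655/240012817 ≠ 1/24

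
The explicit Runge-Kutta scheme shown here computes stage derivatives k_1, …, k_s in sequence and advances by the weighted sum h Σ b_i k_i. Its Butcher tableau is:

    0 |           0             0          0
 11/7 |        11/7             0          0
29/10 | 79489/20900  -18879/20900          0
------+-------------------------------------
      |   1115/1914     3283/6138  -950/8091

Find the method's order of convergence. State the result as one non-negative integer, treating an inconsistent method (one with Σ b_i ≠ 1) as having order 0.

3

b = (1115/1914, 3283/6138, -950/8091)
c = (0, 11/7, 29/10)
Ac = (0, 0, -2697/1900)
Σ b_i: 1115/1914·1 + 3283/6138·1 + (-950/8091)·1 = 1 ✓
b·c: 3283/6138·11/7 + (-950/8091)·29/10 = 1/2 ✓
b·c²: 3283/6138·121/49 + (-950/8091)·841/100 = 1/3 ✓
b·Ac: (-950/8091)·(-2697/1900) = 1/6 ✓; 3 stages ⇒ order 3.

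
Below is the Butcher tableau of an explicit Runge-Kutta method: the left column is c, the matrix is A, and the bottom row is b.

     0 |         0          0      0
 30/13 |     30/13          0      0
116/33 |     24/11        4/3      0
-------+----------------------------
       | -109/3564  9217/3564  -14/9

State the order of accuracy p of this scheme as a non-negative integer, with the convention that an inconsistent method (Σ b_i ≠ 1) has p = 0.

2

b = (-109/3564, 9217/3564, -14/9)
c = (0, 30/13, 116/33)
Ac = (0, 0, 40/13)
Σ b_i: (-109/3564)·1 + 9217/3564·1 + (-14/9)·1 = 1 ✓
b·c: 9217/3564·30/13 + (-14/9)·116/33 = 1/2 ✓
b·c²: 9217/3564·900/169 + (-14/9)·13456/1089 = -694217/127413 ≠ 1/3 ⇒ order 2.
b·Ac: (-14/9)·40/13 = -560/117 ≠ 1/6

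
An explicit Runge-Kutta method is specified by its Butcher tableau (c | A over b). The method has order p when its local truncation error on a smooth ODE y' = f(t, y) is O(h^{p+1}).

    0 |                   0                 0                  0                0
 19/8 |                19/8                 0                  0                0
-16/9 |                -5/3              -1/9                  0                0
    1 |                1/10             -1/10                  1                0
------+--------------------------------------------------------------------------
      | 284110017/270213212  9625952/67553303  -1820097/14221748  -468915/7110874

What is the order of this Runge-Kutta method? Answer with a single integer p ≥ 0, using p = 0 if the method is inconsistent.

b = (284110017/270213212, 9625952/67553303, -1820097/14221748, -468915/7110874)
c = (0, 19/8, -16/9, 1)
Ac = (0, 0, -19/72, -1451/720)
Σ b_i: 284110017/270213212·1 + 9625952/67553303·1 + (-1820097/14221748)·1 + (-468915/7110874)·1 = 1 ✓
b·c: 9625952/67553303·19/8 + (-1820097/14221748)·(-16/9) + (-468915/7110874)·1 = 1/2 ✓
b·c²: 9625952/67553303·361/64 + (-1820097/14221748)·256/81 + (-468915/7110874)·1 = 1/3 ✓
b·Ac: (-1820097/14221748)·(-19/72) + (-468915/7110874)·(-1451/720) = 1/6 ✓
b·c³: 9625952/67553303·6859/512 + (-1820097/14221748)·(-4096/729) + (-468915/7110874)·1 = 3935181001/1535948784 ≠ 1/4 ⇒ order 3.
b·(c∘Ac): (-1820097/14221748)·38/81 + (-468915/7110874)·(-1451/720) = 24866767/341321952 ≠ 1/8
b·Ac²: (-1820097/14221748)·(-361/576) + (-468915/7110874)·134599/51840 = -139783393/1535948784 ≠ 1/12
b·A²c: (-468915/7110874)·(-19/72) = 2969795/170660976 ≠ 1/24

3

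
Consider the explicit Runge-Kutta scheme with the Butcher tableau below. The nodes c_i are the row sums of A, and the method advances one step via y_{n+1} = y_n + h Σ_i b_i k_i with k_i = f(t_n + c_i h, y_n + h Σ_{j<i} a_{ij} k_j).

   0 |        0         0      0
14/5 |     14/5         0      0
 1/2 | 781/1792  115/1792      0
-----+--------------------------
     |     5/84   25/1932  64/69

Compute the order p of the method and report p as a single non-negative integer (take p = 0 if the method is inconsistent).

3

b = (5/84, 25/1932, 64/69)
c = (0, 14/5, 1/2)
Ac = (0, 0, 23/128)
Σ b_i: 5/84·1 + 25/1932·1 + 64/69·1 = 1 ✓
b·c: 25/1932·14/5 + 64/69·1/2 = 1/2 ✓
b·c²: 25/1932·196/25 + 64/69·1/4 = 1/3 ✓
b·Ac: 64/69·23/128 = 1/6 ✓; 3 stages ⇒ order 3.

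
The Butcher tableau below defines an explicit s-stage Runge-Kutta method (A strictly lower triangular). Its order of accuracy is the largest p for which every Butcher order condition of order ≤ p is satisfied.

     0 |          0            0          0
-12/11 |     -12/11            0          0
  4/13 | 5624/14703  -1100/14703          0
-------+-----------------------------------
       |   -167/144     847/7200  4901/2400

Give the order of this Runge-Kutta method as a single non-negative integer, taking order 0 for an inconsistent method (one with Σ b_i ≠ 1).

3

b = (-167/144, 847/7200, 4901/2400)
c = (0, -12/11, 4/13)
Ac = (0, 0, 400/4901)
Σ b_i: (-167/144)·1 + 847/7200·1 + 4901/2400·1 = 1 ✓
b·c: 847/7200·(-12/11) + 4901/2400·4/13 = 1/2 ✓
b·c²: 847/7200·144/121 + 4901/2400·16/169 = 1/3 ✓
b·Ac: 4901/2400·400/4901 = 1/6 ✓; 3 stages ⇒ order 3.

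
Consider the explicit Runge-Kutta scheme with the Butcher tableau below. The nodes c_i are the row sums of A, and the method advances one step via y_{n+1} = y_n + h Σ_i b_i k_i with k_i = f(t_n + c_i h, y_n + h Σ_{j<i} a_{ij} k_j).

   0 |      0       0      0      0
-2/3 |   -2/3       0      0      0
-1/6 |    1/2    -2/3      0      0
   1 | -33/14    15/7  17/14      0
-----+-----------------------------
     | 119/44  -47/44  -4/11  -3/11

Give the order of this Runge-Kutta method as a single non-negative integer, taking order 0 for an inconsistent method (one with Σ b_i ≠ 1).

b = (119/44, -47/44, -4/11, -3/11)
c = (0, -2/3, -1/6, 1)
Ac = (0, 0, 4/9, -137/84)
Σ b_i: 119/44·1 + (-47/44)·1 + (-4/11)·1 + (-3/11)·1 = 1 ✓
b·c: (-47/44)·(-2/3) + (-4/11)·(-1/6) + (-3/11)·1 = 1/2 ✓
b·c²: (-47/44)·4/9 + (-4/11)·1/36 + (-3/11)·1 = -25/33 ≠ 1/3 ⇒ order 2.
b·Ac: (-4/11)·4/9 + (-3/11)·(-137/84) = 785/2772 ≠ 1/6

2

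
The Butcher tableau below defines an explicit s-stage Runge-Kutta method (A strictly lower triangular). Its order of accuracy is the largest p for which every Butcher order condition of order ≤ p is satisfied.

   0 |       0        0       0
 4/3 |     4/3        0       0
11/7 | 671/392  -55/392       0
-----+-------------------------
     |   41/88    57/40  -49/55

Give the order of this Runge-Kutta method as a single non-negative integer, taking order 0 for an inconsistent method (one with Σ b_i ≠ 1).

b = (41/88, 57/40, -49/55)
c = (0, 4/3, 11/7)
Ac = (0, 0, -55/294)
Σ b_i: 41/88·1 + 57/40·1 + (-49/55)·1 = 1 ✓
b·c: 57/40·4/3 + (-49/55)·11/7 = 1/2 ✓
b·c²: 57/40·16/9 + (-49/55)·121/49 = 1/3 ✓
b·Ac: (-49/55)·(-55/294) = 1/6 ✓; 3 stages ⇒ order 3.

3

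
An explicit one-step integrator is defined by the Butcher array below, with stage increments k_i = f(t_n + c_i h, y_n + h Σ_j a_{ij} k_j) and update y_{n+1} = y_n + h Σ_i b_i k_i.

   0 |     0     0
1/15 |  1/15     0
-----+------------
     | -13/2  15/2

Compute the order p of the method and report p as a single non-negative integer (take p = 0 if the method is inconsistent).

b = (-13/2, 15/2)
c = (0, 1/15)
Σ b_i: (-13/2)·1 + 15/2·1 = 1 ✓
b·c: 15/2·1/15 = 1/2 ✓; 2 stages ⇒ order 2.

2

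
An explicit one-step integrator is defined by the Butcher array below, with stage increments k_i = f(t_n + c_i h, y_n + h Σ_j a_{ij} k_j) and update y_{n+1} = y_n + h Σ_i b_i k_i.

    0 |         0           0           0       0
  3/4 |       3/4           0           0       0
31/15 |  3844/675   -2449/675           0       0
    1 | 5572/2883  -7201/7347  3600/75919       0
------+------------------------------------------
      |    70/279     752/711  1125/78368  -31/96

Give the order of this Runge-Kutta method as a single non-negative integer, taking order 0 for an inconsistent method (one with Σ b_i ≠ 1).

b = (70/279, 752/711, 1125/78368, -31/96)
c = (0, 3/4, 31/15, 1)
Ac = (0, 0, -2449/900, -79/124)
Σ b_i: 70/279·1 + 752/711·1 + 1125/78368·1 + (-31/96)·1 = 1 ✓
b·c: 752/711·3/4 + 1125/78368·31/15 + (-31/96)·1 = 1/2 ✓
b·c²: 752/711·9/16 + 1125/78368·961/225 + (-31/96)·1 = 1/3 ✓
b·Ac: 1125/78368·(-2449/900) + (-31/96)·(-79/124) = 1/6 ✓
b·c³: 752/711·27/64 + 1125/78368·29791/3375 + (-31/96)·1 = 1/4 ✓
b·(c∘Ac): 1125/78368·(-75919/13500) + (-31/96)·(-79/124) = 1/8 ✓
b·Ac²: 1125/78368·(-2449/1200) + (-31/96)·(-173/496) = 1/12 ✓
b·A²c: (-31/96)·(-4/31) = 1/24 ✓; 4 stages ⇒ order 4.

4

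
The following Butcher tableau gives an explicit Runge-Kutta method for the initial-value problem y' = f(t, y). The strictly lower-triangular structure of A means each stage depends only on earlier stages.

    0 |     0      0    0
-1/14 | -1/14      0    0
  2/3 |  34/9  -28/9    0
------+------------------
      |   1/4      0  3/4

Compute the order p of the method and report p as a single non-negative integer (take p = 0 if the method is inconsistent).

b = (1/4, 0, 3/4)
c = (0, -1/14, 2/3)
Ac = (0, 0, 2/9)
Σ b_i: 1/4·1 + 3/4·1 = 1 ✓
b·c: 3/4·2/3 = 1/2 ✓
b·c²: 3/4·4/9 = 1/3 ✓
b·Ac: 3/4·2/9 = 1/6 ✓; 3 stages ⇒ order 3.

3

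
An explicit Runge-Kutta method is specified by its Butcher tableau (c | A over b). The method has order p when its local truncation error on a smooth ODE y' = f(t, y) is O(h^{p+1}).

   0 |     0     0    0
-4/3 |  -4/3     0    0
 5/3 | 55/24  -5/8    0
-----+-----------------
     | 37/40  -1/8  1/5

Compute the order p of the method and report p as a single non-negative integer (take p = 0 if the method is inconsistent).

3

b = (37/40, -1/8, 1/5)
c = (0, -4/3, 5/3)
Ac = (0, 0, 5/6)
Σ b_i: 37/40·1 + (-1/8)·1 + 1/5·1 = 1 ✓
b·c: (-1/8)·(-4/3) + 1/5·5/3 = 1/2 ✓
b·c²: (-1/8)·16/9 + 1/5·25/9 = 1/3 ✓
b·Ac: 1/5·5/6 = 1/6 ✓; 3 stages ⇒ order 3.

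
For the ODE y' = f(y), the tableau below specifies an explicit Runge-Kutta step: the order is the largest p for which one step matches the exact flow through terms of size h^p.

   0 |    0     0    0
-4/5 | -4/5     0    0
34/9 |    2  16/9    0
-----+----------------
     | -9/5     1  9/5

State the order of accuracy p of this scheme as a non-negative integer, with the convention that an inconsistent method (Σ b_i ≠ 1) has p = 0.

b = (-9/5, 1, 9/5)
c = (0, -4/5, 34/9)
Ac = (0, 0, -64/45)
Σ b_i: (-9/5)·1 + 1·1 + 9/5·1 = 1 ✓
b·c: 1·(-4/5) + 9/5·34/9 = 6 ≠ 1/2 ⇒ order 1.

1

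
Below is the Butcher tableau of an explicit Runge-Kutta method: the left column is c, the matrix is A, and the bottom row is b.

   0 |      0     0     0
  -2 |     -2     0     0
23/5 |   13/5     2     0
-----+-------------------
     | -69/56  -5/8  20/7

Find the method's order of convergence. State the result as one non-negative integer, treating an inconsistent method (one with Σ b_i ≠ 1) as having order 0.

b = (-69/56, -5/8, 20/7)
c = (0, -2, 23/5)
Ac = (0, 0, -4)
Σ b_i: (-69/56)·1 + (-5/8)·1 + 20/7·1 = 1 ✓
b·c: (-5/8)·(-2) + 20/7·23/5 = 403/28 ≠ 1/2 ⇒ order 1.

1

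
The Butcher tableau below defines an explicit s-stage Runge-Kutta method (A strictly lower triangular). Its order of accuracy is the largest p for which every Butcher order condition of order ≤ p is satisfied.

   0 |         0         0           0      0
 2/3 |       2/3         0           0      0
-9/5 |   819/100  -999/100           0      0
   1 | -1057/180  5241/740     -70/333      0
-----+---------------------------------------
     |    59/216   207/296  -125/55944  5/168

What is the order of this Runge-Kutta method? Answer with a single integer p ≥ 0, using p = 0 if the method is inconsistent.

4

b = (59/216, 207/296, -125/55944, 5/168)
c = (0, 2/3, -9/5, 1)
Ac = (0, 0, -333/50, 51/10)
Σ b_i: 59/216·1 + 207/296·1 + (-125/55944)·1 + 5/168·1 = 1 ✓
b·c: 207/296·2/3 + (-125/55944)·(-9/5) + 5/168·1 = 1/2 ✓
b·c²: 207/296·4/9 + (-125/55944)·81/25 + 5/168·1 = 1/3 ✓
b·Ac: (-125/55944)·(-333/50) + 5/168·51/10 = 1/6 ✓
b·c³: 207/296·8/27 + (-125/55944)·(-729/125) + 5/168·1 = 1/4 ✓
b·(c∘Ac): (-125/55944)·2997/250 + 5/168·51/10 = 1/8 ✓
b·Ac²: (-125/55944)·(-111/25) + 5/168·37/15 = 1/12 ✓
b·A²c: 5/168·7/5 = 1/24 ✓; 4 stages ⇒ order 4.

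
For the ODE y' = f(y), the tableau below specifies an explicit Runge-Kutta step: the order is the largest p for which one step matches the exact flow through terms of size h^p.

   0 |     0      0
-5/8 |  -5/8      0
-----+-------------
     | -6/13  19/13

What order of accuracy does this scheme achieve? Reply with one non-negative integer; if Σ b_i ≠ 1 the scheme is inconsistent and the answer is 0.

b = (-6/13, 19/13)
c = (0, -5/8)
Σ b_i: (-6/13)·1 + 19/13·1 = 1 ✓
b·c: 19/13·(-5/8) = -95/104 ≠ 1/2 ⇒ order 1.

1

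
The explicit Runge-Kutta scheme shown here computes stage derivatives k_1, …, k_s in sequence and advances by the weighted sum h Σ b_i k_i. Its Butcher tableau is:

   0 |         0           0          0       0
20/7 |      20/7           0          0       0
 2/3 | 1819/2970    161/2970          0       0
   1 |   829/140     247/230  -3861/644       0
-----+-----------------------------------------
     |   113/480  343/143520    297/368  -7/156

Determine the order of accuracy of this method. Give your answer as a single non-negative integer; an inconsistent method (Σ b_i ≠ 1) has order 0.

4

b = (113/480, 343/143520, 297/368, -7/156)
c = (0, 20/7, 2/3, 1)
Ac = (0, 0, 46/297, -13/14)
Σ b_i: 113/480·1 + 343/143520·1 + 297/368·1 + (-7/156)·1 = 1 ✓
b·c: 343/143520·20/7 + 297/368·2/3 + (-7/156)·1 = 1/2 ✓
b·c²: 343/143520·400/49 + 297/368·4/9 + (-7/156)·1 = 1/3 ✓
b·Ac: 297/368·46/297 + (-7/156)·(-13/14) = 1/6 ✓
b·c³: 343/143520·8000/343 + 297/368·8/27 + (-7/156)·1 = 1/4 ✓
b·(c∘Ac): 297/368·92/891 + (-7/156)·(-13/14) = 1/8 ✓
b·Ac²: 297/368·920/2079 + (-7/156)·299/49 = 1/12 ✓
b·A²c: (-7/156)·(-13/14) = 1/24 ✓; 4 stages ⇒ order 4.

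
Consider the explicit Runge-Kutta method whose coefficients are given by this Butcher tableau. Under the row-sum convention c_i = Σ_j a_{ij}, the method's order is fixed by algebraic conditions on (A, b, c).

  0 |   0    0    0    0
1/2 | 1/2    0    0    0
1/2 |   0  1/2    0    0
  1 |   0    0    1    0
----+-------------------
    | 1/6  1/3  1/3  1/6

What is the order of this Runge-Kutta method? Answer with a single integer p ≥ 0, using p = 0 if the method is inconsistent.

b = (1/6, 1/3, 1/3, 1/6)
c = (0, 1/2, 1/2, 1)
Ac = (0, 0, 1/4, 1/2)
Σ b_i: 1/6·1 + 1/3·1 + 1/3·1 + 1/6·1 = 1 ✓
b·c: 1/3·1/2 + 1/3·1/2 + 1/6·1 = 1/2 ✓
b·c²: 1/3·1/4 + 1/3·1/4 + 1/6·1 = 1/3 ✓
b·Ac: 1/3·1/4 + 1/6·1/2 = 1/6 ✓
b·c³: 1/3·1/8 + 1/3·1/8 + 1/6·1 = 1/4 ✓
b·(c∘Ac): 1/3·1/8 + 1/6·1/2 = 1/8 ✓
b·Ac²: 1/3·1/8 + 1/6·1/4 = 1/12 ✓
b·A²c: 1/6·1/4 = 1/24 ✓; 4 stages ⇒ order 4.

4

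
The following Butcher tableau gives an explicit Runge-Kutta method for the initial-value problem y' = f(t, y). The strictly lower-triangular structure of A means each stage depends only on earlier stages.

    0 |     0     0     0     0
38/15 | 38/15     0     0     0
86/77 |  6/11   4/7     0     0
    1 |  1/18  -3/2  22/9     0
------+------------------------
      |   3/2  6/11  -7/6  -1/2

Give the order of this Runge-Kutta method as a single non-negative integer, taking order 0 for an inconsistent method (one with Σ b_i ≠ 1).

b = (3/2, 6/11, -7/6, -1/2)
c = (0, 38/15, 86/77, 1)
Ac = (0, 0, 152/105, -337/315)
Σ b_i: 3/2·1 + 6/11·1 + (-7/6)·1 + (-1/2)·1 = 25/66 ≠ 1 ⇒ order 0.

0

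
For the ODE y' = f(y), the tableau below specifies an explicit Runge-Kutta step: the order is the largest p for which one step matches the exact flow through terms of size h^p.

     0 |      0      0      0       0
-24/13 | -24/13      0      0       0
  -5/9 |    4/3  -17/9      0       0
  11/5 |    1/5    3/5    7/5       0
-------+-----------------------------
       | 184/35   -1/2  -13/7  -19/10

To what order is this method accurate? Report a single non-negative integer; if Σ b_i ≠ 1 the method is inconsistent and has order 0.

1

b = (184/35, -1/2, -13/7, -19/10)
c = (0, -24/13, -5/9, 11/5)
Ac = (0, 0, 136/39, -1103/585)
Σ b_i: 184/35·1 + (-1/2)·1 + (-13/7)·1 + (-19/10)·1 = 1 ✓
b·c: (-1/2)·(-24/13) + (-13/7)·(-5/9) + (-19/10)·11/5 = -91121/40950 ≠ 1/2 ⇒ order 1.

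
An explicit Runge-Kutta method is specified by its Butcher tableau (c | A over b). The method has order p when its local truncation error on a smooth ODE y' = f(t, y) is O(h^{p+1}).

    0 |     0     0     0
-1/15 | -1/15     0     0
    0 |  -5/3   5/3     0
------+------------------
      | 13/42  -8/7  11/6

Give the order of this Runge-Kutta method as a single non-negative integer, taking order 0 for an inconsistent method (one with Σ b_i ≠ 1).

b = (13/42, -8/7, 11/6)
c = (0, -1/15, 0)
Ac = (0, 0, -1/9)
Σ b_i: 13/42·1 + (-8/7)·1 + 11/6·1 = 1 ✓
b·c: (-8/7)·(-1/15) = 8/105 ≠ 1/2 ⇒ order 1.

1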